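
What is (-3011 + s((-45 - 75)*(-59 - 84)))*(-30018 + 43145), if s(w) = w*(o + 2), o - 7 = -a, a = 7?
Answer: 410993243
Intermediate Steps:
o = 0 (o = 7 - 1*7 = 7 - 7 = 0)
s(w) = 2*w (s(w) = w*(0 + 2) = w*2 = 2*w)
(-3011 + s((-45 - 75)*(-59 - 84)))*(-30018 + 43145) = (-3011 + 2*((-45 - 75)*(-59 - 84)))*(-30018 + 43145) = (-3011 + 2*(-120*(-143)))*13127 = (-3011 + 2*17160)*13127 = (-3011 + 34320)*13127 = 31309*13127 = 410993243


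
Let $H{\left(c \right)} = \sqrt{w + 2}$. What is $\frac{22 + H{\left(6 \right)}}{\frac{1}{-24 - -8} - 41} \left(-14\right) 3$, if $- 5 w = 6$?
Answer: $\frac{4928}{219} + \frac{448 \sqrt{5}}{1095} \approx 23.417$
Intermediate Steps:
$w = - \frac{6}{5}$ ($w = \left(- \frac{1}{5}\right) 6 = - \frac{6}{5} \approx -1.2$)
$H{\left(c \right)} = \frac{2 \sqrt{5}}{5}$ ($H{\left(c \right)} = \sqrt{- \frac{6}{5} + 2} = \sqrt{\frac{4}{5}} = \frac{2 \sqrt{5}}{5}$)
$\frac{22 + H{\left(6 \right)}}{\frac{1}{-24 - -8} - 41} \left(-14\right) 3 = \frac{22 + \frac{2 \sqrt{5}}{5}}{\frac{1}{-24 - -8} - 41} \left(-14\right) 3 = \frac{22 + \frac{2 \sqrt{5}}{5}}{\frac{1}{-24 + \left(-7 + 15\right)} - 41} \left(-14\right) 3 = \frac{22 + \frac{2 \sqrt{5}}{5}}{\frac{1}{-24 + 8} - 41} \left(-14\right) 3 = \frac{22 + \frac{2 \sqrt{5}}{5}}{\frac{1}{-16} - 41} \left(-14\right) 3 = \frac{22 + \frac{2 \sqrt{5}}{5}}{- \frac{1}{16} - 41} \left(-14\right) 3 = \frac{22 + \frac{2 \sqrt{5}}{5}}{- \frac{657}{16}} \left(-14\right) 3 = \left(22 + \frac{2 \sqrt{5}}{5}\right) \left(- \frac{16}{657}\right) \left(-14\right) 3 = \left(- \frac{352}{657} - \frac{32 \sqrt{5}}{3285}\right) \left(-14\right) 3 = \left(\frac{4928}{657} + \frac{448 \sqrt{5}}{3285}\right) 3 = \frac{4928}{219} + \frac{448 \sqrt{5}}{1095}$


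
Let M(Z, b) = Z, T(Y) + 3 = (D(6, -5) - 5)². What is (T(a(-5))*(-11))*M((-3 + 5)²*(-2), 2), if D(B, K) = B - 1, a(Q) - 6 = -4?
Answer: -264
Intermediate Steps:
a(Q) = 2 (a(Q) = 6 - 4 = 2)
D(B, K) = -1 + B
T(Y) = -3 (T(Y) = -3 + ((-1 + 6) - 5)² = -3 + (5 - 5)² = -3 + 0² = -3 + 0 = -3)
(T(a(-5))*(-11))*M((-3 + 5)²*(-2), 2) = (-3*(-11))*((-3 + 5)²*(-2)) = 33*(2²*(-2)) = 33*(4*(-2)) = 33*(-8) = -264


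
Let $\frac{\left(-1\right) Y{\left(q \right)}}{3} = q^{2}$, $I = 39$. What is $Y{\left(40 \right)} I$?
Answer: $-187200$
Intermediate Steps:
$Y{\left(q \right)} = - 3 q^{2}$
$Y{\left(40 \right)} I = - 3 \cdot 40^{2} \cdot 39 = \left(-3\right) 1600 \cdot 39 = \left(-4800\right) 39 = -187200$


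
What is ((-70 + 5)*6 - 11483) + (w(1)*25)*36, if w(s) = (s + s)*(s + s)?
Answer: -8273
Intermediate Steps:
w(s) = 4*s**2 (w(s) = (2*s)*(2*s) = 4*s**2)
((-70 + 5)*6 - 11483) + (w(1)*25)*36 = ((-70 + 5)*6 - 11483) + ((4*1**2)*25)*36 = (-65*6 - 11483) + ((4*1)*25)*36 = (-390 - 11483) + (4*25)*36 = -11873 + 100*36 = -11873 + 3600 = -8273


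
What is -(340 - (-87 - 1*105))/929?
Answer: -532/929 ≈ -0.57266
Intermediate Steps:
-(340 - (-87 - 1*105))/929 = -(340 - (-87 - 105))/929 = -(340 - 1*(-192))/929 = -(340 + 192)/929 = -532/929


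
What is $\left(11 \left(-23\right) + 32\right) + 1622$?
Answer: $1401$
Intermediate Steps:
$\left(11 \left(-23\right) + 32\right) + 1622 = \left(-253 + 32\right) + 1622 = -221 + 1622 = 1401$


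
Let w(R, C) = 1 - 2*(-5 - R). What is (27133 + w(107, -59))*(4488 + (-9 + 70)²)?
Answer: 224581822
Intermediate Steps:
w(R, C) = 11 + 2*R (w(R, C) = 1 + (10 + 2*R) = 11 + 2*R)
(27133 + w(107, -59))*(4488 + (-9 + 70)²) = (27133 + (11 + 2*107))*(4488 + (-9 + 70)²) = (27133 + (11 + 214))*(4488 + 61²) = (27133 + 225)*(4488 + 3721) = 27358*8209 = 224581822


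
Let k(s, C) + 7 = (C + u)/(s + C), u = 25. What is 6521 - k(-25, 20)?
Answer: 6537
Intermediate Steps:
k(s, C) = -7 + (25 + C)/(C + s) (k(s, C) = -7 + (C + 25)/(s + C) = -7 + (25 + C)/(C + s))
6521 - k(-25, 20) = 6521 - (25 - 7*(-25) - 6*20)/(20 - 25) = 6521 - (25 + 175 - 120)/(-5) = 6521 - (-1)*80/5 = 6521 - 1*(-16) = 6521 + 16 = 6537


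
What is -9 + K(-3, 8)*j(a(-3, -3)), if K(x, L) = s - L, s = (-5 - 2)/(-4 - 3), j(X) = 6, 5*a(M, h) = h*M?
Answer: -51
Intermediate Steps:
a(M, h) = M*h/5 (a(M, h) = (h*M)/5 = (M*h)/5 = M*h/5)
s = 1 (s = -7/(-7) = -7*(-⅐) = 1)
K(x, L) = 1 - L
-9 + K(-3, 8)*j(a(-3, -3)) = -9 + (1 - 1*8)*6 = -9 + (1 - 8)*6 = -9 - 7*6 = -9 - 42 = -51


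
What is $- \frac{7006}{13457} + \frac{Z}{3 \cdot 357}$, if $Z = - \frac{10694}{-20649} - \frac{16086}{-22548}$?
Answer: $- \frac{580972129256695}{1118390638831074} \approx -0.51947$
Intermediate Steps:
$Z = \frac{95548021}{77598942}$ ($Z = \left(-10694\right) \left(- \frac{1}{20649}\right) - - \frac{2681}{3758} = \frac{10694}{20649} + \frac{2681}{3758} = \frac{95548021}{77598942} \approx 1.2313$)
$- \frac{7006}{13457} + \frac{Z}{3 \cdot 357} = - \frac{7006}{13457} + \frac{95548021}{77598942 \cdot 3 \cdot 357} = \left(-7006\right) \frac{1}{13457} + \frac{95548021}{77598942 \cdot 1071} = - \frac{7006}{13457} + \frac{95548021}{77598942} \cdot \frac{1}{1071} = - \frac{7006}{13457} + \frac{95548021}{83108466882} = - \frac{580972129256695}{1118390638831074}$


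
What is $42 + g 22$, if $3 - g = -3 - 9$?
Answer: $372$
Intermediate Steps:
$g = 15$ ($g = 3 - \left(-3 - 9\right) = 3 - -12 = 3 + 12 = 15$)
$42 + g 22 = 42 + 15 \cdot 22 = 42 + 330 = 372$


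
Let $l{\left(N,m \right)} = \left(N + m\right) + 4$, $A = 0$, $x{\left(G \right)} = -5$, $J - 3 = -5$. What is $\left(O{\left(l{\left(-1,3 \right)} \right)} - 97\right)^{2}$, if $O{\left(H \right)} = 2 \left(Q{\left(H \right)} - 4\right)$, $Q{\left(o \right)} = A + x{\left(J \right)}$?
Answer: $13225$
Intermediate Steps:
$J = -2$ ($J = 3 - 5 = -2$)
$l{\left(N,m \right)} = 4 + N + m$
$Q{\left(o \right)} = -5$ ($Q{\left(o \right)} = 0 - 5 = -5$)
$O{\left(H \right)} = -18$ ($O{\left(H \right)} = 2 \left(-5 - 4\right) = 2 \left(-9\right) = -18$)
$\left(O{\left(l{\left(-1,3 \right)} \right)} - 97\right)^{2} = \left(-18 - 97\right)^{2} = \left(-115\right)^{2} = 13225$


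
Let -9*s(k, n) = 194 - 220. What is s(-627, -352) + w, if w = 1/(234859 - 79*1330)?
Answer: 374947/129789 ≈ 2.8889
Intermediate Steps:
s(k, n) = 26/9 (s(k, n) = -(194 - 220)/9 = -1/9*(-26) = 26/9)
w = 1/129789 (w = 1/(234859 - 105070) = 1/129789 ≈ 7.7048e-6)
s(-627, -352) + w = 26/9 + 1/129789 = 374947/129789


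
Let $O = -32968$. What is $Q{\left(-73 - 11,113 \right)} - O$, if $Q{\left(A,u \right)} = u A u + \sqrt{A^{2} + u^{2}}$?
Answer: $-1039628 + 5 \sqrt{793} \approx -1.0395 \cdot 10^{6}$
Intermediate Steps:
$Q{\left(A,u \right)} = \sqrt{A^{2} + u^{2}} + A u^{2}$ ($Q{\left(A,u \right)} = A u u + \sqrt{A^{2} + u^{2}} = A u^{2} + \sqrt{A^{2} + u^{2}} = \sqrt{A^{2} + u^{2}} + A u^{2}$)
$Q{\left(-73 - 11,113 \right)} - O = \left(\sqrt{\left(-73 - 11\right)^{2} + 113^{2}} + \left(-73 - 11\right) 113^{2}\right) - -32968 = \left(\sqrt{\left(-84\right)^{2} + 12769} - 1072596\right) + 32968 = \left(\sqrt{7056 + 12769} - 1072596\right) + 32968 = \left(\sqrt{19825} - 1072596\right) + 32968 = \left(5 \sqrt{793} - 1072596\right) + 32968 = \left(-1072596 + 5 \sqrt{793}\right) + 32968 = -1039628 + 5 \sqrt{793}$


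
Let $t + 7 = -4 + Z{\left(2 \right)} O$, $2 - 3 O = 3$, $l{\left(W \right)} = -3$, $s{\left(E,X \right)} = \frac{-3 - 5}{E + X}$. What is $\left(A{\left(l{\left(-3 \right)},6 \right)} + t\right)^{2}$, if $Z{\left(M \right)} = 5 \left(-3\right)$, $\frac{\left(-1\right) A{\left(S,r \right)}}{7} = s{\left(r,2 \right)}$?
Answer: $1$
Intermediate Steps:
$s{\left(E,X \right)} = - \frac{8}{E + X}$
$A{\left(S,r \right)} = \frac{56}{2 + r}$ ($A{\left(S,r \right)} = - 7 \left(- \frac{8}{r + 2}\right) = - 7 \left(- \frac{8}{2 + r}\right) = \frac{56}{2 + r}$)
$O = - \frac{1}{3}$ ($O = \frac{2}{3} - 1 = - \frac{1}{3} \approx -0.33333$)
$Z{\left(M \right)} = -15$
$t = -6$ ($t = -7 - -1 = -7 + \left(-4 + 5\right) = -7 + 1 = -6$)
$\left(A{\left(l{\left(-3 \right)},6 \right)} + t\right)^{2} = \left(\frac{56}{2 + 6} - 6\right)^{2} = \left(\frac{56}{8} - 6\right)^{2} = \left(56 \cdot \frac{1}{8} - 6\right)^{2} = \left(7 - 6\right)^{2} = 1^{2} = 1$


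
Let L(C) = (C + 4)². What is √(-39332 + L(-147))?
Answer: I*√18883 ≈ 137.42*I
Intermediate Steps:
L(C) = (4 + C)²
√(-39332 + L(-147)) = √(-39332 + (4 - 147)²) = √(-39332 + (-143)²) = √(-39332 + 20449) = √(-18883) = I*√18883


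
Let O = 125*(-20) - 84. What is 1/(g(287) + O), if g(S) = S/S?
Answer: -1/2583 ≈ -0.00038715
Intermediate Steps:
g(S) = 1
O = -2584 (O = -2500 - 84 = -2584)
1/(g(287) + O) = 1/(1 - 2584) = 1/(-2583) = -1/2583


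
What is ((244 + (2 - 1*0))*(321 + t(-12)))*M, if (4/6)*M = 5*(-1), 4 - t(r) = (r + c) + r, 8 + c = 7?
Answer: -645750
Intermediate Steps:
c = -1 (c = -8 + 7 = -1)
t(r) = 5 - 2*r (t(r) = 4 - ((r - 1) + r) = 4 - ((-1 + r) + r) = 4 - (-1 + 2*r) = 4 + (1 - 2*r) = 5 - 2*r)
M = -15/2 (M = 3*(5*(-1))/2 = (3/2)*(-5) = -15/2 ≈ -7.5000)
((244 + (2 - 1*0))*(321 + t(-12)))*M = ((244 + (2 - 1*0))*(321 + (5 - 2*(-12))))*(-15/2) = ((244 + (2 + 0))*(321 + (5 + 24)))*(-15/2) = ((244 + 2)*(321 + 29))*(-15/2) = (246*350)*(-15/2) = 86100*(-15/2) = -645750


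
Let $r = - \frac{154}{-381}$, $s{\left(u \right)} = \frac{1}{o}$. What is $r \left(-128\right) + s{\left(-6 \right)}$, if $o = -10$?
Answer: $- \frac{197501}{3810} \approx -51.838$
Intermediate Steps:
$s{\left(u \right)} = - \frac{1}{10}$ ($s{\left(u \right)} = \frac{1}{-10} = - \frac{1}{10}$)
$r = \frac{154}{381}$ ($r = \left(-154\right) \left(- \frac{1}{381}\right) = \frac{154}{381} \approx 0.4042$)
$r \left(-128\right) + s{\left(-6 \right)} = \frac{154}{381} \left(-128\right) - \frac{1}{10} = - \frac{19712}{381} - \frac{1}{10} = - \frac{197501}{3810}$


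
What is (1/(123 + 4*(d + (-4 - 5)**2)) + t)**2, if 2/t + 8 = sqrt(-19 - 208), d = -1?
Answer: -131994883/16618561569 + 27188*I*sqrt(227)/37513683 ≈ -0.0079426 + 0.010919*I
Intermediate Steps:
t = 2/(-8 + I*sqrt(227)) (t = 2/(-8 + sqrt(-19 - 208)) = 2/(-8 + sqrt(-227)) = 2/(-8 + I*sqrt(227)) ≈ -0.054983 - 0.10355*I)
(1/(123 + 4*(d + (-4 - 5)**2)) + t)**2 = (1/(123 + 4*(-1 + (-4 - 5)**2)) + (-16/291 - 2*I*sqrt(227)/291))**2 = (1/(123 + 4*(-1 + (-9)**2)) + (-16/291 - 2*I*sqrt(227)/291))**2 = (1/(123 + 4*(-1 + 81)) + (-16/291 - 2*I*sqrt(227)/291))**2 = (1/(123 + 4*80) + (-16/291 - 2*I*sqrt(227)/291))**2 = (1/(123 + 320) + (-16/291 - 2*I*sqrt(227)/291))**2 = (1/443 + (-16/291 - 2*I*sqrt(227)/291))**2 = (-6797/128913 - 2*I*sqrt(227)/291)**2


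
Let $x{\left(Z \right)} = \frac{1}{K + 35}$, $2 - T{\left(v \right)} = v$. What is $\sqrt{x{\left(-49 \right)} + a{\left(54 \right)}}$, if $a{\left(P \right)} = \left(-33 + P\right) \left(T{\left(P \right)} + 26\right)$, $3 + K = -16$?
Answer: $\frac{i \sqrt{8735}}{4} \approx 23.365 i$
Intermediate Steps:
$K = -19$ ($K = -3 - 16 = -19$)
$T{\left(v \right)} = 2 - v$
$a{\left(P \right)} = \left(-33 + P\right) \left(28 - P\right)$ ($a{\left(P \right)} = \left(-33 + P\right) \left(\left(2 - P\right) + 26\right) = \left(-33 + P\right) \left(28 - P\right)$)
$x{\left(Z \right)} = \frac{1}{16}$ ($x{\left(Z \right)} = \frac{1}{-19 + 35} = \frac{1}{16}$)
$\sqrt{x{\left(-49 \right)} + a{\left(54 \right)}} = \sqrt{\frac{1}{16} - 546} = \sqrt{- \frac{8735}{16}} = \frac{i \sqrt{8735}}{4}$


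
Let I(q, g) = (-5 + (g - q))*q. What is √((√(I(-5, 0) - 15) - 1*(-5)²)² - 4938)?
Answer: √(-4938 + (-25 + I*√15)²) ≈ 1.471 - 65.804*I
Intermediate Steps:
I(q, g) = q*(-5 + g - q) (I(q, g) = (-5 + g - q)*q = q*(-5 + g - q))
√((√(I(-5, 0) - 15) - 1*(-5)²)² - 4938) = √((√(-5*(-5 + 0 - 1*(-5)) - 15) - 1*(-5)²)² - 4938) = √((√(-5*(-5 + 0 + 5) - 15) - 1*25)² - 4938) = √((√(-5*0 - 15) - 25)² - 4938) = √((√(0 - 15) - 25)² - 4938) = √((√(-15) - 25)² - 4938) = √((I*√15 - 25)² - 4938) = √((-25 + I*√15)² - 4938) = √(-4938 + (-25 + I*√15)²)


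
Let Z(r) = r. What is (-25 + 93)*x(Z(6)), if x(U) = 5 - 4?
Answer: 68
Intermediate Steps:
x(U) = 1
(-25 + 93)*x(Z(6)) = (-25 + 93)*1 = 68*1 = 68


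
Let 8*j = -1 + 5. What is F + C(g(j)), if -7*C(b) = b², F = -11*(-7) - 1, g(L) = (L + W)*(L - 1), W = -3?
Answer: 8487/112 ≈ 75.777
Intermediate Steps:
j = ½ (j = (-1 + 5)/8 = (⅛)*4 = ½ ≈ 0.50000)
g(L) = (-1 + L)*(-3 + L) (g(L) = (L - 3)*(L - 1) = (-3 + L)*(-1 + L) = (-1 + L)*(-3 + L))
F = 76 (F = 77 - 1 = 76)
C(b) = -b²/7
F + C(g(j)) = 76 - (3 + (½)² - 4*½)²/7 = 76 - (3 + ¼ - 2)²/7 = 76 - (5/4)²/7 = 76 - ⅐*25/16 = 76 - 25/112 = 8487/112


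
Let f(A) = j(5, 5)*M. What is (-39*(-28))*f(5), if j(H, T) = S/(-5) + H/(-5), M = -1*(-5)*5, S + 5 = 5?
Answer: -27300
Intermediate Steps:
S = 0 (S = -5 + 5 = 0)
M = 25 (M = 5*5 = 25)
j(H, T) = -H/5 (j(H, T) = 0/(-5) + H/(-5) = 0*(-⅕) + H*(-⅕) = 0 - H/5 = -H/5)
f(A) = -25 (f(A) = -⅕*5*25 = -1*25 = -25)
(-39*(-28))*f(5) = -39*(-28)*(-25) = 1092*(-25) = -27300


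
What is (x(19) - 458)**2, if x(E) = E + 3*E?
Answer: 145924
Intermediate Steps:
x(E) = 4*E
(x(19) - 458)**2 = (4*19 - 458)**2 = (76 - 458)**2 = (-382)**2 = 145924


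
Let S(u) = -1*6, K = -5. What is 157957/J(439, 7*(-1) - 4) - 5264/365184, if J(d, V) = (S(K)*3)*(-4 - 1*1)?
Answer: 200287831/114120 ≈ 1755.1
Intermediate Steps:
S(u) = -6
J(d, V) = 90 (J(d, V) = (-6*3)*(-4 - 1*1) = -18*(-4 - 1) = -18*(-5) = 90)
157957/J(439, 7*(-1) - 4) - 5264/365184 = 157957/90 - 5264/365184 = 157957*(1/90) - 5264*1/365184 = 157957/90 - 329/22824 = 200287831/114120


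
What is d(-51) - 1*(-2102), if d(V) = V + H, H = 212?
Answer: 2263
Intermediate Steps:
d(V) = 212 + V (d(V) = V + 212 = 212 + V)
d(-51) - 1*(-2102) = (212 - 51) - 1*(-2102) = 161 + 2102 = 2263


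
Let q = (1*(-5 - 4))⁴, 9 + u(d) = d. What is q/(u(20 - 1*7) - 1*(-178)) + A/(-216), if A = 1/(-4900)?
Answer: 496011613/13759200 ≈ 36.049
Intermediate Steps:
u(d) = -9 + d
A = -1/4900 ≈ -0.00020408
q = 6561 (q = (1*(-9))⁴ = (-9)⁴ = 6561)
q/(u(20 - 1*7) - 1*(-178)) + A/(-216) = 6561/((-9 + (20 - 1*7)) - 1*(-178)) - 1/4900/(-216) = 6561/((-9 + (20 - 7)) + 178) - 1/4900*(-1/216) = 6561/((-9 + 13) + 178) + 1/1058400 = 6561/(4 + 178) + 1/1058400 = 6561/182 + 1/1058400 = 496011613/13759200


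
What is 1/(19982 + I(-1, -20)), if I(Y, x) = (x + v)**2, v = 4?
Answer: 1/20238 ≈ 4.9412e-5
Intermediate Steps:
I(Y, x) = (4 + x)**2 (I(Y, x) = (x + 4)**2 = (4 + x)**2)
1/(19982 + I(-1, -20)) = 1/(19982 + (4 - 20)**2) = 1/(19982 + (-16)**2) = 1/(19982 + 256) = 1/20238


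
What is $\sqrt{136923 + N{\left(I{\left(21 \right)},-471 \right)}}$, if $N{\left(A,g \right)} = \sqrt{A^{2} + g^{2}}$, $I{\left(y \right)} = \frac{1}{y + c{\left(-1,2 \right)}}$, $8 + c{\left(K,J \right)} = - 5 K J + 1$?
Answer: $\frac{\sqrt{19716912 + 6 \sqrt{127780417}}}{12} \approx 370.67$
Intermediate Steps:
$c{\left(K,J \right)} = -7 - 5 J K$ ($c{\left(K,J \right)} = -8 + \left(- 5 K J + 1\right) = -8 - \left(-1 + 5 J K\right) = -7 - 5 J K$)
$I{\left(y \right)} = \frac{1}{3 + y}$ ($I{\left(y \right)} = \frac{1}{y - \left(7 + 10 \left(-1\right)\right)} = \frac{1}{y + \left(-7 + 10\right)} = \frac{1}{y + 3} = \frac{1}{3 + y}$)
$\sqrt{136923 + N{\left(I{\left(21 \right)},-471 \right)}} = \sqrt{136923 + \sqrt{\left(\frac{1}{3 + 21}\right)^{2} + \left(-471\right)^{2}}} = \sqrt{136923 + \sqrt{\left(\frac{1}{24}\right)^{2} + 221841}} = \sqrt{136923 + \sqrt{\frac{1}{576} + 221841}} = \sqrt{136923 + \sqrt{\frac{127780417}{576}}} = \sqrt{136923 + \frac{\sqrt{127780417}}{24}}$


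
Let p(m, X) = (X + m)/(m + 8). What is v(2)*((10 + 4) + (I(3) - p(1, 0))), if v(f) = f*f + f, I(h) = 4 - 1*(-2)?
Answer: 358/3 ≈ 119.33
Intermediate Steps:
I(h) = 6 (I(h) = 4 + 2 = 6)
v(f) = f + f² (v(f) = f² + f = f + f²)
p(m, X) = (X + m)/(8 + m)
v(2)*((10 + 4) + (I(3) - p(1, 0))) = (2*(1 + 2))*((10 + 4) + (6 - (0 + 1)/(8 + 1))) = (2*3)*(14 + (6 - 1/9)) = 6*(14 + (6 - 1/9)) = 6*(14 + (6 - 1*⅑)) = 6*(14 + (6 - ⅑)) = 6*(14 + 53/9) = 6*(179/9) = 358/3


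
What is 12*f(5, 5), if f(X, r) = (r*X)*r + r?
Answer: 1560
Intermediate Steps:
f(X, r) = r + X*r² (f(X, r) = (X*r)*r + r = X*r² + r = r + X*r²)
12*f(5, 5) = 12*(5*(1 + 5*5)) = 12*(5*(1 + 25)) = 12*(5*26) = 12*130 = 1560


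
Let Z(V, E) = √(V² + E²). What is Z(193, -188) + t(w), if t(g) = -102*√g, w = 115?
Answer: √72593 - 102*√115 ≈ -824.40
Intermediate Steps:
Z(V, E) = √(E² + V²)
Z(193, -188) + t(w) = √((-188)² + 193²) - 102*√115 = √(35344 + 37249) - 102*√115 = √72593 - 102*√115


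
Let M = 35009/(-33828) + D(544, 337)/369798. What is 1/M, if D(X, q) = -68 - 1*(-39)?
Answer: -2084921124/2157873199 ≈ -0.96619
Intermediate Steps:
D(X, q) = -29 (D(X, q) = -68 + 39 = -29)
M = -2157873199/2084921124 (M = 35009/(-33828) - 29/369798 = 35009*(-1/33828) - 29*1/369798 = -35009/33828 - 29/369798 = -2157873199/2084921124 ≈ -1.0350)
1/M = 1/(-2157873199/2084921124) = -2084921124/2157873199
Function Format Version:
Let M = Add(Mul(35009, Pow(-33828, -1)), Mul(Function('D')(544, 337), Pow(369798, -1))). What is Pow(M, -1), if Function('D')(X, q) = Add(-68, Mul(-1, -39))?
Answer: Rational(-2084921124, 2157873199) ≈ -0.96619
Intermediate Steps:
Function('D')(X, q) = -29 (Function('D')(X, q) = Add(-68, 39) = -29)
M = Rational(-2157873199, 2084921124) (M = Add(Mul(35009, Pow(-33828, -1)), Mul(-29, Pow(369798, -1))) = Add(Mul(35009, Rational(-1, 33828)), Mul(-29, Rational(1, 369798))) = Add(Rational(-35009, 33828), Rational(-29, 369798)) = Rational(-2157873199, 2084921124) ≈ -1.0350)
Pow(M, -1) = Pow(Rational(-2157873199, 2084921124), -1) = Rational(-2084921124, 2157873199)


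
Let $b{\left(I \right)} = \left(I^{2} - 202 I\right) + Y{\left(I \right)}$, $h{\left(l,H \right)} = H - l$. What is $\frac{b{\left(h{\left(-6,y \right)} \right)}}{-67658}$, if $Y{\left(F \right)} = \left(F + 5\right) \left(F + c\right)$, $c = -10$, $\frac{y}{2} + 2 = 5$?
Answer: $\frac{1123}{33829} \approx 0.033196$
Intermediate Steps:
$y = 6$ ($y = -4 + 2 \cdot 5 = -4 + 10 = 6$)
$Y{\left(F \right)} = \left(-10 + F\right) \left(5 + F\right)$ ($Y{\left(F \right)} = \left(F + 5\right) \left(F - 10\right) = \left(5 + F\right) \left(-10 + F\right) = \left(-10 + F\right) \left(5 + F\right)$)
$b{\left(I \right)} = -50 - 207 I + 2 I^{2}$ ($b{\left(I \right)} = \left(I^{2} - 202 I\right) - \left(50 - I^{2} + 5 I\right) = -50 - 207 I + 2 I^{2}$)
$\frac{b{\left(h{\left(-6,y \right)} \right)}}{-67658} = \frac{-50 - 207 \left(6 - -6\right) + 2 \left(6 - -6\right)^{2}}{-67658} = \left(-50 - 207 \left(6 + 6\right) + 2 \left(6 + 6\right)^{2}\right) \left(- \frac{1}{67658}\right) = \left(-50 - 2484 + 2 \cdot 12^{2}\right) \left(- \frac{1}{67658}\right) = \left(-50 - 2484 + 2 \cdot 144\right) \left(- \frac{1}{67658}\right) = \left(-50 - 2484 + 288\right) \left(- \frac{1}{67658}\right) = \left(-2246\right) \left(- \frac{1}{67658}\right) = \frac{1123}{33829}$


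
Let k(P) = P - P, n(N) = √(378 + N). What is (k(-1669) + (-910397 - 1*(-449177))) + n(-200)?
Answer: -461220 + √178 ≈ -4.6121e+5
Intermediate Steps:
k(P) = 0
(k(-1669) + (-910397 - 1*(-449177))) + n(-200) = (0 + (-910397 - 1*(-449177))) + √(378 - 200) = (0 + (-910397 + 449177)) + √178 = (0 - 461220) + √178 = -461220 + √178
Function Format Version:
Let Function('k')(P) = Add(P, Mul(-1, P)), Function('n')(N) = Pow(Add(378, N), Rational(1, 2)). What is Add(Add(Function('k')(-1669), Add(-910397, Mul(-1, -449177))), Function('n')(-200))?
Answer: Add(-461220, Pow(178, Rational(1, 2))) ≈ -4.6121e+5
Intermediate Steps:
Function('k')(P) = 0
Add(Add(Function('k')(-1669), Add(-910397, Mul(-1, -449177))), Function('n')(-200)) = Add(Add(0, Add(-910397, Mul(-1, -449177))), Pow(Add(378, -200), Rational(1, 2))) = Add(Add(0, Add(-910397, 449177)), Pow(178, Rational(1, 2))) = Add(Add(0, -461220), Pow(178, Rational(1, 2))) = Add(-461220, Pow(178, Rational(1, 2)))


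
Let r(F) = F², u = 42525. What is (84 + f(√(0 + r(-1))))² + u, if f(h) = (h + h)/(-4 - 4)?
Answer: 792625/16 ≈ 49539.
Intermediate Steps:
f(h) = -h/4 (f(h) = (2*h)/(-8) = (2*h)*(-⅛) = -h/4)
(84 + f(√(0 + r(-1))))² + u = (84 - √(0 + (-1)²)/4)² + 42525 = (84 - √(0 + 1)/4)² + 42525 = (84 - √1/4)² + 42525 = (84 - ¼*1)² + 42525 = (84 - ¼)² + 42525 = (335/4)² + 42525 = 112225/16 + 42525 = 792625/16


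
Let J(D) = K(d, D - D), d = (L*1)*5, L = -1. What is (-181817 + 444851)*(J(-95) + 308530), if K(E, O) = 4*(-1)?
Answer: 81152827884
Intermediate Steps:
d = -5 (d = -1*1*5 = -1*5 = -5)
K(E, O) = -4
J(D) = -4
(-181817 + 444851)*(J(-95) + 308530) = (-181817 + 444851)*(-4 + 308530) = 263034*308526 = 81152827884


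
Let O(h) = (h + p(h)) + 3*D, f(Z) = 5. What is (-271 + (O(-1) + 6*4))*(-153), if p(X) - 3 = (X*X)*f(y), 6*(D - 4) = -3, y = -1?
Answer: 70227/2 ≈ 35114.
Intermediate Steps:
D = 7/2 (D = 4 + (1/6)*(-3) = 4 - 1/2 = 7/2 ≈ 3.5000)
p(X) = 3 + 5*X**2 (p(X) = 3 + (X*X)*5 = 3 + X**2*5 = 3 + 5*X**2)
O(h) = 27/2 + h + 5*h**2 (O(h) = (h + (3 + 5*h**2)) + 3*(7/2) = (3 + h + 5*h**2) + 21/2 = 27/2 + h + 5*h**2)
(-271 + (O(-1) + 6*4))*(-153) = (-271 + ((27/2 - 1 + 5*(-1)**2) + 6*4))*(-153) = (-271 + ((27/2 - 1 + 5*1) + 24))*(-153) = (-271 + ((27/2 - 1 + 5) + 24))*(-153) = (-271 + (35/2 + 24))*(-153) = (-271 + 83/2)*(-153) = -459/2*(-153) = 70227/2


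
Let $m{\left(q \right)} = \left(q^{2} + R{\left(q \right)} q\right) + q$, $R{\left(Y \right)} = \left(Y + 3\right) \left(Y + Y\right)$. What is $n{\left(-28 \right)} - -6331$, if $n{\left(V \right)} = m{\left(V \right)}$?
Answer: $-32113$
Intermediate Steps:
$R{\left(Y \right)} = 2 Y \left(3 + Y\right)$ ($R{\left(Y \right)} = \left(3 + Y\right) 2 Y = 2 Y \left(3 + Y\right)$)
$m{\left(q \right)} = q + q^{2} + 2 q^{2} \left(3 + q\right)$ ($m{\left(q \right)} = \left(q^{2} + 2 q \left(3 + q\right) q\right) + q = \left(q^{2} + 2 q^{2} \left(3 + q\right)\right) + q = q + q^{2} + 2 q^{2} \left(3 + q\right)$)
$n{\left(V \right)} = V \left(1 + V + 2 V \left(3 + V\right)\right)$
$n{\left(-28 \right)} - -6331 = - 28 \left(1 - 28 + 2 \left(-28\right) \left(3 - 28\right)\right) - -6331 = - 28 \left(1 - 28 + 2 \left(-28\right) \left(-25\right)\right) + 6331 = - 28 \left(1 - 28 + 1400\right) + 6331 = \left(-28\right) 1373 + 6331 = -38444 + 6331 = -32113$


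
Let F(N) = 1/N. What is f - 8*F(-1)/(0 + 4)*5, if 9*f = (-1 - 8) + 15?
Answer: 32/3 ≈ 10.667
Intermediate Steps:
f = 2/3 (f = ((-1 - 8) + 15)/9 = (-9 + 15)/9 = (1/9)*6 = 2/3 ≈ 0.66667)
f - 8*F(-1)/(0 + 4)*5 = 2/3 - 8*1/((-1)*(0 + 4))*5 = 2/3 - 8*(-1/4)*5 = 2/3 - 8*(-1*1/4)*5 = 2/3 - (-2)*5 = 2/3 - 8*(-5/4) = 2/3 + 10 = 32/3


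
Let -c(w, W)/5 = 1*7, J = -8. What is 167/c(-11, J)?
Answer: -167/35 ≈ -4.7714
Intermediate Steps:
c(w, W) = -35 (c(w, W) = -5*7 = -35)
167/c(-11, J) = 167/(-35) = 167*(-1/35) = -167/35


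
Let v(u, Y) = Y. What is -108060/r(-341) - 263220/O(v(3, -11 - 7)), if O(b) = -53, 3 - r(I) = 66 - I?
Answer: 28017015/5353 ≈ 5233.9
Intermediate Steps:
r(I) = -63 + I (r(I) = 3 - (66 - I) = 3 + (-66 + I) = -63 + I)
-108060/r(-341) - 263220/O(v(3, -11 - 7)) = -108060/(-63 - 341) - 263220/(-53) = -108060/(-404) - 263220*(-1/53) = -108060*(-1/404) + 263220/53 = 27015/101 + 263220/53 = 28017015/5353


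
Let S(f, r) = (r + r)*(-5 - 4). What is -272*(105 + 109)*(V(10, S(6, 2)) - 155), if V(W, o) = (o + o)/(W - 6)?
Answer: 10069984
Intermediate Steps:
S(f, r) = -18*r (S(f, r) = (2*r)*(-9) = -18*r)
V(W, o) = 2*o/(-6 + W) (V(W, o) = (2*o)/(-6 + W) = 2*o/(-6 + W))
-272*(105 + 109)*(V(10, S(6, 2)) - 155) = -272*(105 + 109)*(2*(-18*2)/(-6 + 10) - 155) = -58208*(2*(-36)/4 - 155) = -58208*(2*(-36)*(¼) - 155) = -58208*(-18 - 155) = -58208*(-173) = -272*(-37022) = 10069984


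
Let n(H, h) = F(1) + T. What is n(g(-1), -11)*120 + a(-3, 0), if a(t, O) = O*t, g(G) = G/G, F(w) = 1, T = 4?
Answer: 600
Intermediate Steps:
g(G) = 1
n(H, h) = 5 (n(H, h) = 1 + 4 = 5)
n(g(-1), -11)*120 + a(-3, 0) = 5*120 + 0*(-3) = 600 + 0 = 600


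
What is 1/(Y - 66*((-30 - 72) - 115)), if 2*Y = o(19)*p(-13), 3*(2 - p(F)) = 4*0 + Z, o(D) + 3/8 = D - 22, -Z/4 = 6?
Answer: 8/114441 ≈ 6.9905e-5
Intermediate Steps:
Z = -24 (Z = -4*6 = -24)
o(D) = -179/8 + D (o(D) = -3/8 + (D - 22) = -3/8 + (-22 + D) = -179/8 + D)
p(F) = 10 (p(F) = 2 - (4*0 - 24)/3 = 2 - (0 - 24)/3 = 2 - ⅓*(-24) = 2 + 8 = 10)
Y = -135/8 (Y = ((-179/8 + 19)*10)/2 = (-27/8*10)/2 = (½)*(-135/4) = -135/8 ≈ -16.875)
1/(Y - 66*((-30 - 72) - 115)) = 1/(-135/8 - 66*((-30 - 72) - 115)) = 1/(-135/8 - 66*(-102 - 115)) = 1/(-135/8 - 66*(-217)) = 1/(-135/8 + 14322) = 1/(114441/8) = 8/114441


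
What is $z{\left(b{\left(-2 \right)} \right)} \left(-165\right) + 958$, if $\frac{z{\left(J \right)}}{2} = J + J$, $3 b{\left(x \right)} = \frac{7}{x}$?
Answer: $1728$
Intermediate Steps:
$b{\left(x \right)} = \frac{7}{3 x}$ ($b{\left(x \right)} = \frac{7 \frac{1}{x}}{3} = \frac{7}{3 x}$)
$z{\left(J \right)} = 4 J$ ($z{\left(J \right)} = 2 \left(J + J\right) = 2 \cdot 2 J = 4 J$)
$z{\left(b{\left(-2 \right)} \right)} \left(-165\right) + 958 = 4 \frac{7}{3 \left(-2\right)} \left(-165\right) + 958 = 4 \cdot \frac{7}{3} \left(- \frac{1}{2}\right) \left(-165\right) + 958 = 4 \left(- \frac{7}{6}\right) \left(-165\right) + 958 = \left(- \frac{14}{3}\right) \left(-165\right) + 958 = 770 + 958 = 1728$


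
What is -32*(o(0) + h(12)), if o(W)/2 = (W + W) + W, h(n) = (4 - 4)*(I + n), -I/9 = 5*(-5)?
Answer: 0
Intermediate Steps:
I = 225 (I = -45*(-5) = -9*(-25) = 225)
h(n) = 0 (h(n) = (4 - 4)*(225 + n) = 0*(225 + n) = 0)
o(W) = 6*W (o(W) = 2*((W + W) + W) = 2*(2*W + W) = 2*(3*W) = 6*W)
-32*(o(0) + h(12)) = -32*(6*0 + 0) = -32*(0 + 0) = -32*0 = 0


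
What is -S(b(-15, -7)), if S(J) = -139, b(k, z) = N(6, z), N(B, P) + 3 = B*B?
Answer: 139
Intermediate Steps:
N(B, P) = -3 + B² (N(B, P) = -3 + B*B = -3 + B²)
b(k, z) = 33 (b(k, z) = -3 + 6² = -3 + 36 = 33)
-S(b(-15, -7)) = -1*(-139) = 139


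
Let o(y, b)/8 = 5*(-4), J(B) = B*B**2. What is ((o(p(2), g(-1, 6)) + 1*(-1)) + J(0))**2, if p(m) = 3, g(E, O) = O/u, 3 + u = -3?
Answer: 25921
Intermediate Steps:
u = -6 (u = -3 - 3 = -6)
g(E, O) = -O/6 (g(E, O) = O/(-6) = O*(-1/6) = -O/6)
J(B) = B**3
o(y, b) = -160 (o(y, b) = 8*(5*(-4)) = 8*(-20) = -160)
((o(p(2), g(-1, 6)) + 1*(-1)) + J(0))**2 = ((-160 + 1*(-1)) + 0**3)**2 = ((-160 - 1) + 0)**2 = (-161 + 0)**2 = (-161)**2 = 25921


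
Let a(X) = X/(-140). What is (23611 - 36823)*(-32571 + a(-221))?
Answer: 15060751857/35 ≈ 4.3031e+8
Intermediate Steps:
a(X) = -X/140 (a(X) = X*(-1/140) = -X/140)
(23611 - 36823)*(-32571 + a(-221)) = (23611 - 36823)*(-32571 - 1/140*(-221)) = -13212*(-32571 + 221/140) = -13212*(-4559719/140) = 15060751857/35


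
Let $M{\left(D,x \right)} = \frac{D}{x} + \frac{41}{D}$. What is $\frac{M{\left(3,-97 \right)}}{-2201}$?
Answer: $- \frac{128}{20661} \approx -0.0061952$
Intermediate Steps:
$M{\left(D,x \right)} = \frac{41}{D} + \frac{D}{x}$
$\frac{M{\left(3,-97 \right)}}{-2201} = \frac{\frac{41}{3} + \frac{3}{-97}}{-2201} = \left(41 \cdot \frac{1}{3} + 3 \left(- \frac{1}{97}\right)\right) \left(- \frac{1}{2201}\right) = \left(\frac{41}{3} - \frac{3}{97}\right) \left(- \frac{1}{2201}\right) = \frac{3968}{291} \left(- \frac{1}{2201}\right) = - \frac{128}{20661}$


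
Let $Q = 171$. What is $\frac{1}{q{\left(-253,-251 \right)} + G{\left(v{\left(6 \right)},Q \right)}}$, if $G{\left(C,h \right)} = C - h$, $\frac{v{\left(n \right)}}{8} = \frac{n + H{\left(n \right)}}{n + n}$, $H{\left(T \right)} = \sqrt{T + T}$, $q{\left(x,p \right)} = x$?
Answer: $- \frac{315}{132296} - \frac{\sqrt{3}}{132296} \approx -0.0023941$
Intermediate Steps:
$H{\left(T \right)} = \sqrt{2} \sqrt{T}$ ($H{\left(T \right)} = \sqrt{2 T} = \sqrt{2} \sqrt{T}$)
$v{\left(n \right)} = \frac{4 \left(n + \sqrt{2} \sqrt{n}\right)}{n}$ ($v{\left(n \right)} = 8 \frac{n + \sqrt{2} \sqrt{n}}{n + n} = 8 \frac{n + \sqrt{2} \sqrt{n}}{2 n} = \frac{4 \left(n + \sqrt{2} \sqrt{n}\right)}{n}$)
$\frac{1}{q{\left(-253,-251 \right)} + G{\left(v{\left(6 \right)},Q \right)}} = \frac{1}{-253 - \left(167 - \frac{4 \sqrt{2}}{\sqrt{6}}\right)} = \frac{1}{-253 - \left(167 - 4 \sqrt{2} \frac{\sqrt{6}}{6}\right)} = \frac{1}{-253 - \left(167 - \frac{4 \sqrt{3}}{3}\right)} = \frac{1}{-420 + \frac{4 \sqrt{3}}{3}}$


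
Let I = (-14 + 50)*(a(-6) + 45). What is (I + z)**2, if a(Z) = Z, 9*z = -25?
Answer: 159037321/81 ≈ 1.9634e+6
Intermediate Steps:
z = -25/9 (z = (1/9)*(-25) = -25/9 ≈ -2.7778)
I = 1404 (I = (-14 + 50)*(-6 + 45) = 36*39 = 1404)
(I + z)**2 = (1404 - 25/9)**2 = (12611/9)**2 = 159037321/81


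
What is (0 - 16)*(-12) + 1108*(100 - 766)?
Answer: -737736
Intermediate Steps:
(0 - 16)*(-12) + 1108*(100 - 766) = -16*(-12) + 1108*(-666) = 192 - 737928 = -737736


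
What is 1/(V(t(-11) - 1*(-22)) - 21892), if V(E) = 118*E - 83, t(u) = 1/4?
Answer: -2/38699 ≈ -5.1681e-5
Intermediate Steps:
t(u) = ¼
V(E) = -83 + 118*E
1/(V(t(-11) - 1*(-22)) - 21892) = 1/((-83 + 118*(¼ - 1*(-22))) - 21892) = 1/((-83 + 118*(¼ + 22)) - 21892) = 1/((-83 + 118*(89/4)) - 21892) = 1/((-83 + 5251/2) - 21892) = 1/(5085/2 - 21892) = 1/(-38699/2) = -2/38699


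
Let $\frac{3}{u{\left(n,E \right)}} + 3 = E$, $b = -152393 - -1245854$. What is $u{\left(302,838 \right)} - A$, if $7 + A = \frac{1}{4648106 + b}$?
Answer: $\frac{33576682981}{4794208445} \approx 7.0036$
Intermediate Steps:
$b = 1093461$ ($b = -152393 + 1245854 = 1093461$)
$u{\left(n,E \right)} = \frac{3}{-3 + E}$
$A = - \frac{40190968}{5741567}$ ($A = -7 + \frac{1}{4648106 + 1093461} = -7 + \frac{1}{5741567} = - \frac{40190968}{5741567} \approx -7.0$)
$u{\left(302,838 \right)} - A = \frac{3}{-3 + 838} - - \frac{40190968}{5741567} = \frac{3}{835} + \frac{40190968}{5741567} = \frac{33576682981}{4794208445}$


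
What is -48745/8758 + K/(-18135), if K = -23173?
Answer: -681041441/158826330 ≈ -4.2880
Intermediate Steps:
-48745/8758 + K/(-18135) = -48745/8758 - 23173/(-18135) = -48745*1/8758 - 23173*(-1/18135) = -48745/8758 + 23173/18135 = -681041441/158826330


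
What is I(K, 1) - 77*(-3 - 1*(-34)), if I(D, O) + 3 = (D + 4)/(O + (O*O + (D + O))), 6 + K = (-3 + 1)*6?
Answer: -35836/15 ≈ -2389.1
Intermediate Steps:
K = -18 (K = -6 + (-3 + 1)*6 = -6 - 2*6 = -6 - 12 = -18)
I(D, O) = -3 + (4 + D)/(D + O**2 + 2*O) (I(D, O) = -3 + (D + 4)/(O + (O*O + (D + O))) = -3 + (4 + D)/(O + (O**2 + (D + O))) = -3 + (4 + D)/(O + (D + O + O**2)) = -3 + (4 + D)/(D + O**2 + 2*O))
I(K, 1) - 77*(-3 - 1*(-34)) = (4 - 6*1 - 3*1**2 - 2*(-18))/(-18 + 1**2 + 2*1) - 77*(-3 - 1*(-34)) = (4 - 6 - 3*1 + 36)/(-18 + 1 + 2) - 77*(-3 + 34) = (4 - 6 - 3 + 36)/(-15) - 77*31 = -1/15*31 - 2387 = -31/15 - 2387 = -35836/15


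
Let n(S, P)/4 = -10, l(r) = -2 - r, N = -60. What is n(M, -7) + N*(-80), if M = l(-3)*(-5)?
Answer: 4760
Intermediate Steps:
M = -5 (M = (-2 - 1*(-3))*(-5) = (-2 + 3)*(-5) = 1*(-5) = -5)
n(S, P) = -40 (n(S, P) = 4*(-10) = -40)
n(M, -7) + N*(-80) = -40 - 60*(-80) = -40 + 4800 = 4760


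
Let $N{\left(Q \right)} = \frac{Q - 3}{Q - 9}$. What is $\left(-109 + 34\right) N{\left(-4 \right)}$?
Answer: $- \frac{525}{13} \approx -40.385$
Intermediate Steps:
$N{\left(Q \right)} = \frac{-3 + Q}{-9 + Q}$
$\left(-109 + 34\right) N{\left(-4 \right)} = \left(-109 + 34\right) \frac{-3 - 4}{-9 - 4} = - 75 \frac{1}{-13} \left(-7\right) = - 75 \left(\left(- \frac{1}{13}\right) \left(-7\right)\right) = \left(-75\right) \frac{7}{13} = - \frac{525}{13}$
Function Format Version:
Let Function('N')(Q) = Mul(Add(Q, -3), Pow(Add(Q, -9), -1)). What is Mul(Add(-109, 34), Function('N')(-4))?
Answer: Rational(-525, 13) ≈ -40.385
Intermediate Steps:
Function('N')(Q) = Mul(Pow(Add(-9, Q), -1), Add(-3, Q)) (Function('N')(Q) = Mul(Add(-3, Q), Pow(Add(-9, Q), -1)) = Mul(Pow(Add(-9, Q), -1), Add(-3, Q)))
Mul(Add(-109, 34), Function('N')(-4)) = Mul(Add(-109, 34), Mul(Pow(Add(-9, -4), -1), Add(-3, -4))) = Mul(-75, Mul(Pow(-13, -1), -7)) = Mul(-75, Mul(Rational(-1, 13), -7)) = Mul(-75, Rational(7, 13)) = Rational(-525, 13)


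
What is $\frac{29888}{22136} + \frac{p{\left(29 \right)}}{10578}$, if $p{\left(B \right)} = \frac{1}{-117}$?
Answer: $\frac{4623767969}{3424511142} \approx 1.3502$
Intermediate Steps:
$p{\left(B \right)} = - \frac{1}{117}$
$\frac{29888}{22136} + \frac{p{\left(29 \right)}}{10578} = \frac{29888}{22136} - \frac{1}{117 \cdot 10578} = 29888 \cdot \frac{1}{22136} - \frac{1}{1237626} = \frac{3736}{2767} - \frac{1}{1237626} = \frac{4623767969}{3424511142}$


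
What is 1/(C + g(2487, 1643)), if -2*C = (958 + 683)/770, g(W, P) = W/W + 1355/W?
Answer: 3829980/1835513 ≈ 2.0866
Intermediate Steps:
g(W, P) = 1 + 1355/W
C = -1641/1540 (C = -(958 + 683)/(2*770) = -1641/1540 ≈ -1.0656)
1/(C + g(2487, 1643)) = 1/(-1641/1540 + (1355 + 2487)/2487) = 1/(-1641/1540 + (1/2487)*3842) = 1/(-1641/1540 + 3842/2487) = 1/(1835513/3829980) = 3829980/1835513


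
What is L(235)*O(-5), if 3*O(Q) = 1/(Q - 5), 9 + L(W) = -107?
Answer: 58/15 ≈ 3.8667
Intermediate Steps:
L(W) = -116 (L(W) = -9 - 107 = -116)
O(Q) = 1/(3*(-5 + Q)) (O(Q) = 1/(3*(Q - 5)) = 1/(3*(-5 + Q)))
L(235)*O(-5) = -116/(3*(-5 - 5)) = -116/(3*(-10)) = -116*(-1)/(3*10) = -116*(-1/30) = 58/15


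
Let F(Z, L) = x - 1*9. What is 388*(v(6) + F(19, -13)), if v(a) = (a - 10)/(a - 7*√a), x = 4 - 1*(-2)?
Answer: -48500/43 + 5432*√6/129 ≈ -1024.8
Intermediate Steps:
x = 6 (x = 4 + 2 = 6)
F(Z, L) = -3 (F(Z, L) = 6 - 1*9 = 6 - 9 = -3)
v(a) = (-10 + a)/(a - 7*√a)
388*(v(6) + F(19, -13)) = 388*((10 - 1*6)/(-1*6 + 7*√6) - 3) = 388*((10 - 6)/(-6 + 7*√6) - 3) = 388*(4/(-6 + 7*√6) - 3) = 388*(-3 + 4/(-6 + 7*√6)) = -1164 + 1552/(-6 + 7*√6)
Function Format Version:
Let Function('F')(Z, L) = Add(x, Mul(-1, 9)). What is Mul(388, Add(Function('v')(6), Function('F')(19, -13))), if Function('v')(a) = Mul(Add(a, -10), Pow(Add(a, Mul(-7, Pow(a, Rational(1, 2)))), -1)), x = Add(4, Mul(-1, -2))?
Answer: Add(Rational(-48500, 43), Mul(Rational(5432, 129), Pow(6, Rational(1, 2)))) ≈ -1024.8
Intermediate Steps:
x = 6 (x = Add(4, 2) = 6)
Function('F')(Z, L) = -3 (Function('F')(Z, L) = Add(6, Mul(-1, 9)) = Add(6, -9) = -3)
Function('v')(a) = Mul(Pow(Add(a, Mul(-7, Pow(a, Rational(1, 2)))), -1), Add(-10, a)) (Function('v')(a) = Mul(Add(-10, a), Pow(Add(a, Mul(-7, Pow(a, Rational(1, 2)))), -1)) = Mul(Pow(Add(a, Mul(-7, Pow(a, Rational(1, 2)))), -1), Add(-10, a)))
Mul(388, Add(Function('v')(6), Function('F')(19, -13))) = Mul(388, Add(Mul(Pow(Add(Mul(-1, 6), Mul(7, Pow(6, Rational(1, 2)))), -1), Add(10, Mul(-1, 6))), -3)) = Mul(388, Add(Mul(Pow(Add(-6, Mul(7, Pow(6, Rational(1, 2)))), -1), Add(10, -6)), -3)) = Mul(388, Add(Mul(Pow(Add(-6, Mul(7, Pow(6, Rational(1, 2)))), -1), 4), -3)) = Mul(388, Add(Mul(4, Pow(Add(-6, Mul(7, Pow(6, Rational(1, 2)))), -1)), -3)) = Mul(388, Add(-3, Mul(4, Pow(Add(-6, Mul(7, Pow(6, Rational(1, 2)))), -1)))) = Add(-1164, Mul(1552, Pow(Add(-6, Mul(7, Pow(6, Rational(1, 2)))), -1)))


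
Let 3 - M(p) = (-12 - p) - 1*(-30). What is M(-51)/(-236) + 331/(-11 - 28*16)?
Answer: -23911/54162 ≈ -0.44147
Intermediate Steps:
M(p) = -15 + p (M(p) = 3 - ((-12 - p) - 1*(-30)) = 3 - ((-12 - p) + 30) = 3 - (18 - p) = 3 + (-18 + p) = -15 + p)
M(-51)/(-236) + 331/(-11 - 28*16) = (-15 - 51)/(-236) + 331/(-11 - 28*16) = -66*(-1/236) + 331/(-11 - 448) = 33/118 + 331/(-459) = 33/118 + 331*(-1/459) = 33/118 - 331/459 = -23911/54162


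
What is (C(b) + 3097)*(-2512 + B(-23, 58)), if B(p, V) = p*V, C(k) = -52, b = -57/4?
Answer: -11711070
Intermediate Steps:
b = -57/4 (b = -57*¼ = -57/4 ≈ -14.250)
B(p, V) = V*p
(C(b) + 3097)*(-2512 + B(-23, 58)) = (-52 + 3097)*(-2512 + 58*(-23)) = 3045*(-2512 - 1334) = 3045*(-3846) = -11711070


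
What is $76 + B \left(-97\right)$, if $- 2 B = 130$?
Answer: $6381$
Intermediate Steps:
$B = -65$ ($B = \left(- \frac{1}{2}\right) 130 = -65$)
$76 + B \left(-97\right) = 76 - -6305 = 76 + 6305 = 6381$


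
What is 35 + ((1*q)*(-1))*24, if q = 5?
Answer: -85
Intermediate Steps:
35 + ((1*q)*(-1))*24 = 35 + ((1*5)*(-1))*24 = 35 + (5*(-1))*24 = 35 - 5*24 = 35 - 120 = -85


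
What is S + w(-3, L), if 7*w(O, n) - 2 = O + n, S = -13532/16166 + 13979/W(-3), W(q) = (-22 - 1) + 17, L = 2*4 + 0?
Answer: -112984355/48498 ≈ -2329.7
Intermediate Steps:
L = 8 (L = 8 + 0 = 8)
W(q) = -6 (W(q) = -23 + 17 = -6)
S = -113032853/48498 (S = -13532/16166 + 13979/(-6) = -13532*1/16166 + 13979*(-⅙) = -6766/8083 - 13979/6 = -113032853/48498 ≈ -2330.7)
w(O, n) = 2/7 + O/7 + n/7 (w(O, n) = 2/7 + (O + n)/7 = 2/7 + (O/7 + n/7) = 2/7 + O/7 + n/7)
S + w(-3, L) = -113032853/48498 + (2/7 + (⅐)*(-3) + (⅐)*8) = -113032853/48498 + (2/7 - 3/7 + 8/7) = -113032853/48498 + 1 = -112984355/48498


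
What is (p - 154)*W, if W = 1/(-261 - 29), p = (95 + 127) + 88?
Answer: -78/145 ≈ -0.53793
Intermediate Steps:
p = 310 (p = 222 + 88 = 310)
W = -1/290 (W = 1/(-290) = -1/290 ≈ -0.0034483)
(p - 154)*W = (310 - 154)*(-1/290) = 156*(-1/290) = -78/145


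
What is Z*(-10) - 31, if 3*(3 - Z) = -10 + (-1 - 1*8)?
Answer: -373/3 ≈ -124.33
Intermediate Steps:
Z = 28/3 (Z = 3 - (-10 + (-1 - 1*8))/3 = 3 - (-10 + (-1 - 8))/3 = 3 - (-10 - 9)/3 = 3 - 1/3*(-19) = 3 + 19/3 = 28/3 ≈ 9.3333)
Z*(-10) - 31 = (28/3)*(-10) - 31 = -280/3 - 31 = -373/3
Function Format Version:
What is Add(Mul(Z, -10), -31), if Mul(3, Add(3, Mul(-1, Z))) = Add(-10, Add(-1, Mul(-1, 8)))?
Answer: Rational(-373, 3) ≈ -124.33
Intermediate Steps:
Z = Rational(28, 3) (Z = Add(3, Mul(Rational(-1, 3), Add(-10, Add(-1, Mul(-1, 8))))) = Add(3, Mul(Rational(-1, 3), Add(-10, Add(-1, -8)))) = Add(3, Mul(Rational(-1, 3), Add(-10, -9))) = Add(3, Mul(Rational(-1, 3), -19)) = Add(3, Rational(19, 3)) = Rational(28, 3) ≈ 9.3333)
Add(Mul(Z, -10), -31) = Add(Mul(Rational(28, 3), -10), -31) = Add(Rational(-280, 3), -31) = Rational(-373, 3)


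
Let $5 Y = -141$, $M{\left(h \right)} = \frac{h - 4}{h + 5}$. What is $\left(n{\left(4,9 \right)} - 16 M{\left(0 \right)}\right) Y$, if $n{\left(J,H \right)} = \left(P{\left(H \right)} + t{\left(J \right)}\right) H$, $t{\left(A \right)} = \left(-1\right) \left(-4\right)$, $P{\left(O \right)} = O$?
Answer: $- \frac{91509}{25} \approx -3660.4$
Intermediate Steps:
$M{\left(h \right)} = \frac{-4 + h}{5 + h}$
$Y = - \frac{141}{5}$ ($Y = \frac{1}{5} \left(-141\right) = - \frac{141}{5} \approx -28.2$)
$t{\left(A \right)} = 4$
$n{\left(J,H \right)} = H \left(4 + H\right)$ ($n{\left(J,H \right)} = \left(H + 4\right) H = \left(4 + H\right) H = H \left(4 + H\right)$)
$\left(n{\left(4,9 \right)} - 16 M{\left(0 \right)}\right) Y = \left(9 \left(4 + 9\right) - 16 \frac{-4 + 0}{5 + 0}\right) \left(- \frac{141}{5}\right) = \left(9 \cdot 13 - 16 \cdot \frac{1}{5} \left(-4\right)\right) \left(- \frac{141}{5}\right) = \left(117 - 16 \cdot \frac{1}{5} \left(-4\right)\right) \left(- \frac{141}{5}\right) = \left(117 - - \frac{64}{5}\right) \left(- \frac{141}{5}\right) = \left(117 + \frac{64}{5}\right) \left(- \frac{141}{5}\right) = \frac{649}{5} \left(- \frac{141}{5}\right) = - \frac{91509}{25}$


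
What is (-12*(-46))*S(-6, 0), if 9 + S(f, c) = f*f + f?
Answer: 11592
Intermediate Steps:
S(f, c) = -9 + f + f² (S(f, c) = -9 + (f*f + f) = -9 + (f² + f) = -9 + (f + f²) = -9 + f + f²)
(-12*(-46))*S(-6, 0) = (-12*(-46))*(-9 - 6 + (-6)²) = 552*(-9 - 6 + 36) = 552*21 = 11592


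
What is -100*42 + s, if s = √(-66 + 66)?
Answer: -4200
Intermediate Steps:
s = 0 (s = √0 = 0)
-100*42 + s = -100*42 + 0 = -4200 + 0 = -4200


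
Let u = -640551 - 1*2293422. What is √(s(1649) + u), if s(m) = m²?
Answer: 2*I*√53693 ≈ 463.44*I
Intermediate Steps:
u = -2933973 (u = -640551 - 2293422 = -2933973)
√(s(1649) + u) = √(1649² - 2933973) = √(2719201 - 2933973) = √(-214772) = 2*I*√53693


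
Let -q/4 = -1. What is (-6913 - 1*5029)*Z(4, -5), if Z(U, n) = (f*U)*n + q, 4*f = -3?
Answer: -226898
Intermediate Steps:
q = 4 (q = -4*(-1) = 4)
f = -3/4 (f = (1/4)*(-3) = -3/4 ≈ -0.75000)
Z(U, n) = 4 - 3*U*n/4 (Z(U, n) = (-3*U/4)*n + 4 = -3*U*n/4 + 4 = 4 - 3*U*n/4)
(-6913 - 1*5029)*Z(4, -5) = (-6913 - 1*5029)*(4 - 3/4*4*(-5)) = (-6913 - 5029)*(4 + 15) = -11942*19 = -226898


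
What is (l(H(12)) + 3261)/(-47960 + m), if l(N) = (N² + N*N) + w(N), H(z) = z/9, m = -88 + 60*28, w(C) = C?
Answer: -4199/59616 ≈ -0.070434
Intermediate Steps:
m = 1592 (m = -88 + 1680 = 1592)
H(z) = z/9 (H(z) = z*(⅑) = z/9)
l(N) = N + 2*N² (l(N) = (N² + N*N) + N = (N² + N²) + N = 2*N² + N = N + 2*N²)
(l(H(12)) + 3261)/(-47960 + m) = (((⅑)*12)*(1 + 2*((⅑)*12)) + 3261)/(-47960 + 1592) = (4*(1 + 2*(4/3))/3 + 3261)/(-46368) = (4*(1 + 8/3)/3 + 3261)*(-1/46368) = ((4/3)*(11/3) + 3261)*(-1/46368) = (44/9 + 3261)*(-1/46368) = (29393/9)*(-1/46368) = -4199/59616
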